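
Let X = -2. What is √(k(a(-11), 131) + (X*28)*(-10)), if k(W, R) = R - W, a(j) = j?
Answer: 3*√78 ≈ 26.495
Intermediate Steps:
√(k(a(-11), 131) + (X*28)*(-10)) = √((131 - 1*(-11)) - 2*28*(-10)) = √((131 + 11) - 56*(-10)) = √(142 + 560) = √702 = 3*√78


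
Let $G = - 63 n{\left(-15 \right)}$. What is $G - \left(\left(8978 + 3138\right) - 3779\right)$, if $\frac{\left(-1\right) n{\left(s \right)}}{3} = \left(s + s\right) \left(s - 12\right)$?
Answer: $144753$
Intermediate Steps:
$n{\left(s \right)} = - 6 s \left(-12 + s\right)$ ($n{\left(s \right)} = - 3 \left(s + s\right) \left(s - 12\right) = - 3 \cdot 2 s \left(-12 + s\right) = - 6 s \left(-12 + s\right)$)
$G = 153090$ ($G = - 63 \cdot 6 \left(-15\right) \left(12 - -15\right) = - 63 \cdot 6 \left(-15\right) \left(12 + 15\right) = - 63 \cdot 6 \left(-15\right) 27 = \left(-63\right) \left(-2430\right) = 153090$)
$G - \left(\left(8978 + 3138\right) - 3779\right) = 153090 - \left(\left(8978 + 3138\right) - 3779\right) = 153090 - \left(12116 - 3779\right) = 153090 - 8337 = 144753$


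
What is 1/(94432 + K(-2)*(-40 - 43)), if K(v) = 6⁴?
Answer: -1/13136 ≈ -7.6127e-5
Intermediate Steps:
K(v) = 1296
1/(94432 + K(-2)*(-40 - 43)) = 1/(94432 + 1296*(-40 - 43)) = 1/(94432 + 1296*(-83)) = 1/(94432 - 107568) = 1/(-13136) = -1/13136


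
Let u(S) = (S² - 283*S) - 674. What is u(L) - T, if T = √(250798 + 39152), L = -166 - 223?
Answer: 260734 - 5*√11598 ≈ 2.6020e+5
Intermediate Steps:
L = -389
u(S) = -674 + S² - 283*S
T = 5*√11598 (T = √289950 = 5*√11598 ≈ 538.47)
u(L) - T = (-674 + (-389)² - 283*(-389)) - 5*√11598 = (-674 + 151321 + 110087) - 5*√11598 = 260734 - 5*√11598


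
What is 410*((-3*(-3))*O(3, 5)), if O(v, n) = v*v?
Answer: 33210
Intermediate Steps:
O(v, n) = v²
410*((-3*(-3))*O(3, 5)) = 410*(-3*(-3)*3²) = 410*(9*9) = 410*81 = 33210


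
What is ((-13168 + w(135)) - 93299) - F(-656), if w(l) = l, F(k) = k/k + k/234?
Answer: -12440633/117 ≈ -1.0633e+5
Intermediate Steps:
F(k) = 1 + k/234 (F(k) = 1 + k*(1/234) = 1 + k/234)
((-13168 + w(135)) - 93299) - F(-656) = ((-13168 + 135) - 93299) - (1 + (1/234)*(-656)) = (-13033 - 93299) - (1 - 328/117) = -106332 - 1*(-211/117) = -106332 + 211/117 = -12440633/117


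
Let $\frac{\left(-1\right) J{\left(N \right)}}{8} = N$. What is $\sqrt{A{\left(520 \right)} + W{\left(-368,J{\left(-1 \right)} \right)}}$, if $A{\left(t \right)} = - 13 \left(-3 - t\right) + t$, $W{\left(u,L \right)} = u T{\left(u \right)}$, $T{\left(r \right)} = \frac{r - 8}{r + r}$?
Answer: $\sqrt{7131} \approx 84.445$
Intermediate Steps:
$J{\left(N \right)} = - 8 N$
$T{\left(r \right)} = \frac{-8 + r}{2 r}$
$W{\left(u,L \right)} = -4 + \frac{u}{2}$ ($W{\left(u,L \right)} = u \frac{-8 + u}{2 u} = -4 + \frac{u}{2}$)
$A{\left(t \right)} = 39 + 14 t$ ($A{\left(t \right)} = \left(39 + 13 t\right) + t = 39 + 14 t$)
$\sqrt{A{\left(520 \right)} + W{\left(-368,J{\left(-1 \right)} \right)}} = \sqrt{\left(39 + 14 \cdot 520\right) + \left(-4 + \frac{1}{2} \left(-368\right)\right)} = \sqrt{\left(39 + 7280\right) - 188} = \sqrt{7319 - 188} = \sqrt{7131}$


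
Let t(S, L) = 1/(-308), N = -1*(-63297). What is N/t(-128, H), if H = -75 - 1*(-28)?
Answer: -19495476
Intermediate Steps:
H = -47 (H = -75 + 28 = -47)
N = 63297
t(S, L) = -1/308
N/t(-128, H) = 63297/(-1/308) = 63297*(-308) = -19495476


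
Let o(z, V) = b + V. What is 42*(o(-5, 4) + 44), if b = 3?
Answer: 2142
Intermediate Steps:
o(z, V) = 3 + V
42*(o(-5, 4) + 44) = 42*((3 + 4) + 44) = 42*(7 + 44) = 42*51 = 2142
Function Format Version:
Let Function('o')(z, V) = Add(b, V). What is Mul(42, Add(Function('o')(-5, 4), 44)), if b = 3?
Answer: 2142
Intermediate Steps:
Function('o')(z, V) = Add(3, V)
Mul(42, Add(Function('o')(-5, 4), 44)) = Mul(42, Add(Add(3, 4), 44)) = Mul(42, Add(7, 44)) = Mul(42, 51) = 2142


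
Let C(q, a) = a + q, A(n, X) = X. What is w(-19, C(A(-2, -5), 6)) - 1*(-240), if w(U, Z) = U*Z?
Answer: 221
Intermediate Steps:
w(-19, C(A(-2, -5), 6)) - 1*(-240) = -19*(6 - 5) - 1*(-240) = -19*1 + 240 = -19 + 240 = 221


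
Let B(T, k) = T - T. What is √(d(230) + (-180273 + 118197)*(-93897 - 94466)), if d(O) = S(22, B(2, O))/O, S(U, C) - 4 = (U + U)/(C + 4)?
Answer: 3*√2749112275594/46 ≈ 1.0813e+5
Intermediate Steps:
B(T, k) = 0
S(U, C) = 4 + 2*U/(4 + C) (S(U, C) = 4 + (U + U)/(C + 4) = 4 + (2*U)/(4 + C) = 4 + 2*U/(4 + C))
d(O) = 15/O (d(O) = (2*(8 + 22 + 2*0)/(4 + 0))/O = (2*(8 + 22 + 0)/4)/O = (2*(¼)*30)/O = 15/O)
√(d(230) + (-180273 + 118197)*(-93897 - 94466)) = √(15/230 + (-180273 + 118197)*(-93897 - 94466)) = √(15*(1/230) - 62076*(-188363)) = √(3/46 + 11692821588) = √(537869793051/46) = 3*√2749112275594/46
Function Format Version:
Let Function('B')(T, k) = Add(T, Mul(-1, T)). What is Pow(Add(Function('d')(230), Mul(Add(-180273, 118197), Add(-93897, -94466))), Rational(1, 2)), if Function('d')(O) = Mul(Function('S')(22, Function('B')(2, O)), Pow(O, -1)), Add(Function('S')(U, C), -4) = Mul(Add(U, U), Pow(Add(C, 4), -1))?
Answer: Mul(Rational(3, 46), Pow(2749112275594, Rational(1, 2))) ≈ 1.0813e+5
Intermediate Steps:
Function('B')(T, k) = 0
Function('S')(U, C) = Add(4, Mul(2, U, Pow(Add(4, C), -1))) (Function('S')(U, C) = Add(4, Mul(Add(U, U), Pow(Add(C, 4), -1))) = Add(4, Mul(Mul(2, U), Pow(Add(4, C), -1))) = Add(4, Mul(2, U, Pow(Add(4, C), -1))))
Function('d')(O) = Mul(15, Pow(O, -1)) (Function('d')(O) = Mul(Mul(2, Pow(Add(4, 0), -1), Add(8, 22, Mul(2, 0))), Pow(O, -1)) = Mul(Mul(2, Pow(4, -1), Add(8, 22, 0)), Pow(O, -1)) = Mul(Mul(2, Rational(1, 4), 30), Pow(O, -1)) = Mul(15, Pow(O, -1)))
Pow(Add(Function('d')(230), Mul(Add(-180273, 118197), Add(-93897, -94466))), Rational(1, 2)) = Pow(Add(Mul(15, Pow(230, -1)), Mul(Add(-180273, 118197), Add(-93897, -94466))), Rational(1, 2)) = Pow(Add(Mul(15, Rational(1, 230)), Mul(-62076, -188363)), Rational(1, 2)) = Pow(Add(Rational(3, 46), 11692821588), Rational(1, 2)) = Pow(Rational(537869793051, 46), Rational(1, 2)) = Mul(Rational(3, 46), Pow(2749112275594, Rational(1, 2)))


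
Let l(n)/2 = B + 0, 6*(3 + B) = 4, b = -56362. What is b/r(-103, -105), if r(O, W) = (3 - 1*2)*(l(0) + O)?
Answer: 169086/323 ≈ 523.49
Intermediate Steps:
B = -7/3 (B = -3 + (1/6)*4 = -3 + 2/3 = -7/3 ≈ -2.3333)
l(n) = -14/3 (l(n) = 2*(-7/3 + 0) = 2*(-7/3) = -14/3)
r(O, W) = -14/3 + O (r(O, W) = (3 - 1*2)*(-14/3 + O) = (3 - 2)*(-14/3 + O) = 1*(-14/3 + O) = -14/3 + O)
b/r(-103, -105) = -56362/(-14/3 - 103) = -56362/(-323/3) = -56362*(-3/323) = 169086/323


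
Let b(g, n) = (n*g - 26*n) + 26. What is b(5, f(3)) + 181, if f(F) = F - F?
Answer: 207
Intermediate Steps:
f(F) = 0
b(g, n) = 26 - 26*n + g*n (b(g, n) = (g*n - 26*n) + 26 = (-26*n + g*n) + 26 = 26 - 26*n + g*n)
b(5, f(3)) + 181 = (26 - 26*0 + 5*0) + 181 = (26 + 0 + 0) + 181 = 26 + 181 = 207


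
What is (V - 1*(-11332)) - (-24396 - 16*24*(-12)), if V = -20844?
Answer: 10276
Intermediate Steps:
(V - 1*(-11332)) - (-24396 - 16*24*(-12)) = (-20844 - 1*(-11332)) - (-24396 - 16*24*(-12)) = (-20844 + 11332) - (-24396 - 384*(-12)) = -9512 - (-24396 + 4608) = -9512 - 1*(-19788) = -9512 + 19788 = 10276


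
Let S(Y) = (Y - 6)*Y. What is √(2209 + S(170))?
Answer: √30089 ≈ 173.46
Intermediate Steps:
S(Y) = Y*(-6 + Y) (S(Y) = (-6 + Y)*Y = Y*(-6 + Y))
√(2209 + S(170)) = √(2209 + 170*(-6 + 170)) = √(2209 + 170*164) = √(2209 + 27880) = √30089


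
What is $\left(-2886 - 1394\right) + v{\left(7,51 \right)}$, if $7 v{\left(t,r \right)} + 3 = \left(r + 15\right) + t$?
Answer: $-4270$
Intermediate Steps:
$v{\left(t,r \right)} = \frac{12}{7} + \frac{r}{7} + \frac{t}{7}$ ($v{\left(t,r \right)} = - \frac{3}{7} + \frac{\left(r + 15\right) + t}{7} = - \frac{3}{7} + \frac{\left(15 + r\right) + t}{7} = - \frac{3}{7} + \frac{15 + r + t}{7} = - \frac{3}{7} + \left(\frac{15}{7} + \frac{r}{7} + \frac{t}{7}\right) = \frac{12}{7} + \frac{r}{7} + \frac{t}{7}$)
$\left(-2886 - 1394\right) + v{\left(7,51 \right)} = \left(-2886 - 1394\right) + \left(\frac{12}{7} + \frac{1}{7} \cdot 51 + \frac{1}{7} \cdot 7\right) = -4280 + \left(\frac{12}{7} + \frac{51}{7} + 1\right) = -4280 + 10 = -4270$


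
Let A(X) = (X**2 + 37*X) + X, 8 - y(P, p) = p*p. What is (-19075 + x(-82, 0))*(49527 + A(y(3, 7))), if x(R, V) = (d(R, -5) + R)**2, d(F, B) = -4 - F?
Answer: -946279350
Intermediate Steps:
y(P, p) = 8 - p**2 (y(P, p) = 8 - p*p = 8 - p**2)
x(R, V) = 16 (x(R, V) = ((-4 - R) + R)**2 = (-4)**2 = 16)
A(X) = X**2 + 38*X
(-19075 + x(-82, 0))*(49527 + A(y(3, 7))) = (-19075 + 16)*(49527 + (8 - 1*7**2)*(38 + (8 - 1*7**2))) = -19059*(49527 + (8 - 1*49)*(38 + (8 - 1*49))) = -19059*(49527 + (8 - 49)*(38 + (8 - 49))) = -19059*(49527 - 41*(38 - 41)) = -19059*(49527 - 41*(-3)) = -19059*(49527 + 123) = -19059*49650 = -946279350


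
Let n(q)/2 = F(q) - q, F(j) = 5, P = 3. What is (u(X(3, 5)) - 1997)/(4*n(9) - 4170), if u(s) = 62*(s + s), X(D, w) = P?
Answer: 1625/4202 ≈ 0.38672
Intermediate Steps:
X(D, w) = 3
n(q) = 10 - 2*q (n(q) = 2*(5 - q) = 10 - 2*q)
u(s) = 124*s (u(s) = 62*(2*s) = 124*s)
(u(X(3, 5)) - 1997)/(4*n(9) - 4170) = (124*3 - 1997)/(4*(10 - 2*9) - 4170) = (372 - 1997)/(4*(10 - 18) - 4170) = -1625/(4*(-8) - 4170) = -1625/(-32 - 4170) = -1625/(-4202) = -1625*(-1/4202) = 1625/4202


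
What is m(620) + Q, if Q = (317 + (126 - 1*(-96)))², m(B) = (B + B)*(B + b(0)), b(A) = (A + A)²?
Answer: 1059321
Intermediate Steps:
b(A) = 4*A² (b(A) = (2*A)² = 4*A²)
m(B) = 2*B² (m(B) = (B + B)*(B + 4*0²) = (2*B)*(B + 4*0) = (2*B)*(B + 0) = (2*B)*B = 2*B²)
Q = 290521 (Q = (317 + (126 + 96))² = (317 + 222)² = 539² = 290521)
m(620) + Q = 2*620² + 290521 = 2*384400 + 290521 = 768800 + 290521 = 1059321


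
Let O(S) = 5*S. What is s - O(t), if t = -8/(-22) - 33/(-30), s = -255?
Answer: -5771/22 ≈ -262.32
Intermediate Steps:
t = 161/110 (t = -8*(-1/22) - 33*(-1/30) = 4/11 + 11/10 = 161/110 ≈ 1.4636)
s - O(t) = -255 - 5*161/110 = -255 - 1*161/22 = -255 - 161/22 = -5771/22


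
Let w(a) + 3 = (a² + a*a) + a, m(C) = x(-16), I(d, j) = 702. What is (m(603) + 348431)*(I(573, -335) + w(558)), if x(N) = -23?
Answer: 217401365880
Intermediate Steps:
m(C) = -23
w(a) = -3 + a + 2*a² (w(a) = -3 + ((a² + a*a) + a) = -3 + ((a² + a²) + a) = -3 + (2*a² + a) = -3 + (a + 2*a²) = -3 + a + 2*a²)
(m(603) + 348431)*(I(573, -335) + w(558)) = (-23 + 348431)*(702 + (-3 + 558 + 2*558²)) = 348408*(702 + (-3 + 558 + 2*311364)) = 348408*(702 + (-3 + 558 + 622728)) = 348408*(702 + 623283) = 348408*623985 = 217401365880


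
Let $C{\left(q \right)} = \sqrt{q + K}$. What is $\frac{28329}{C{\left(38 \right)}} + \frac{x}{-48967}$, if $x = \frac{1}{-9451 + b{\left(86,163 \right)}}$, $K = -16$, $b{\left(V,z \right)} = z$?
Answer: $\frac{1}{454805496} + \frac{28329 \sqrt{22}}{22} \approx 6039.8$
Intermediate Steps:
$C{\left(q \right)} = \sqrt{-16 + q}$ ($C{\left(q \right)} = \sqrt{q - 16} = \sqrt{-16 + q}$)
$x = - \frac{1}{9288}$ ($x = \frac{1}{-9451 + 163} = \frac{1}{-9288} = - \frac{1}{9288} \approx -0.00010767$)
$\frac{28329}{C{\left(38 \right)}} + \frac{x}{-48967} = \frac{28329}{\sqrt{-16 + 38}} - \frac{1}{9288 \left(-48967\right)} = \frac{28329}{\sqrt{22}} - - \frac{1}{454805496} = 28329 \frac{\sqrt{22}}{22} + \frac{1}{454805496} = \frac{28329 \sqrt{22}}{22} + \frac{1}{454805496} = \frac{1}{454805496} + \frac{28329 \sqrt{22}}{22}$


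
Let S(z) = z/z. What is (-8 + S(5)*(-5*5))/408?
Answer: -11/136 ≈ -0.080882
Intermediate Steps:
S(z) = 1
(-8 + S(5)*(-5*5))/408 = (-8 + 1*(-5*5))/408 = (-8 + 1*(-25))*(1/408) = (-8 - 25)*(1/408) = -33*1/408 = -11/136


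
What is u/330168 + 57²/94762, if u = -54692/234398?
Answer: 31429657858229/916712412623796 ≈ 0.034285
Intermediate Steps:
u = -27346/117199 (u = -54692*1/234398 = -27346/117199 ≈ -0.23333)
u/330168 + 57²/94762 = -27346/117199/330168 + 57²/94762 = -27346/117199*1/330168 + 3249*(1/94762) = -13673/19347679716 + 3249/94762 = 31429657858229/916712412623796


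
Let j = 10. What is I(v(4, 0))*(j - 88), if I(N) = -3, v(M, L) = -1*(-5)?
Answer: 234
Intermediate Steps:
v(M, L) = 5
I(v(4, 0))*(j - 88) = -3*(10 - 88) = -3*(-78) = 234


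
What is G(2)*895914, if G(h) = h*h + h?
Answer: 5375484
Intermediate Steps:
G(h) = h + h² (G(h) = h² + h = h + h²)
G(2)*895914 = (2*(1 + 2))*895914 = (2*3)*895914 = 6*895914 = 5375484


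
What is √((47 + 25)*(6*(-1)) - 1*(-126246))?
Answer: √125814 ≈ 354.70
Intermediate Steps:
√((47 + 25)*(6*(-1)) - 1*(-126246)) = √(72*(-6) + 126246) = √(-432 + 126246) = √125814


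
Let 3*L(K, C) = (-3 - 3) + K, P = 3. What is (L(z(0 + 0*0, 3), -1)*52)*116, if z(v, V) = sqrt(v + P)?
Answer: -12064 + 6032*sqrt(3)/3 ≈ -8581.4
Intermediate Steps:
z(v, V) = sqrt(3 + v) (z(v, V) = sqrt(v + 3) = sqrt(3 + v))
L(K, C) = -2 + K/3 (L(K, C) = ((-3 - 3) + K)/3 = (-6 + K)/3 = -2 + K/3)
(L(z(0 + 0*0, 3), -1)*52)*116 = ((-2 + sqrt(3 + (0 + 0*0))/3)*52)*116 = ((-2 + sqrt(3 + (0 + 0))/3)*52)*116 = ((-2 + sqrt(3 + 0)/3)*52)*116 = ((-2 + sqrt(3)/3)*52)*116 = (-104 + 52*sqrt(3)/3)*116 = -12064 + 6032*sqrt(3)/3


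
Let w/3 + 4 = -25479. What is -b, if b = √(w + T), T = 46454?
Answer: -I*√29995 ≈ -173.19*I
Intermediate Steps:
w = -76449 (w = -12 + 3*(-25479) = -12 - 76437 = -76449)
b = I*√29995 (b = √(-76449 + 46454) = √(-29995) = I*√29995 ≈ 173.19*I)
-b = -I*√29995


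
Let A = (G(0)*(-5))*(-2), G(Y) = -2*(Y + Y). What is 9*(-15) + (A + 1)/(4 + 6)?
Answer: -1349/10 ≈ -134.90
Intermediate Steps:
G(Y) = -4*Y
A = 0 (A = (-4*0*(-5))*(-2) = (0*(-5))*(-2) = 0*(-2) = 0)
9*(-15) + (A + 1)/(4 + 6) = 9*(-15) + (0 + 1)/(4 + 6) = -135 + 1/10 = -135 + 1*(⅒) = -135 + ⅒ = -1349/10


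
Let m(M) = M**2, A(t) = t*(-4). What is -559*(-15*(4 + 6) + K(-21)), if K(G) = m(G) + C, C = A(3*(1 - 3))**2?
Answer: -484653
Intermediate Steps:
A(t) = -4*t
C = 576 (C = (-12*(1 - 3))**2 = (-12*(-2))**2 = (-4*(-6))**2 = 24**2 = 576)
K(G) = 576 + G**2 (K(G) = G**2 + 576 = 576 + G**2)
-559*(-15*(4 + 6) + K(-21)) = -559*(-15*(4 + 6) + (576 + (-21)**2)) = -559*(-15*10 + (576 + 441)) = -559*(-150 + 1017) = -559*867 = -484653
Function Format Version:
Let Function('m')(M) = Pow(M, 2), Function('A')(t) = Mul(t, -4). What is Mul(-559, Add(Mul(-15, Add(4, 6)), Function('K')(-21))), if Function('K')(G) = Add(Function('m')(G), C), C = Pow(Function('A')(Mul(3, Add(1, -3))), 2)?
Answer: -484653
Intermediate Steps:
Function('A')(t) = Mul(-4, t)
C = 576 (C = Pow(Mul(-4, Mul(3, Add(1, -3))), 2) = Pow(Mul(-4, Mul(3, -2)), 2) = Pow(Mul(-4, -6), 2) = Pow(24, 2) = 576)
Function('K')(G) = Add(576, Pow(G, 2)) (Function('K')(G) = Add(Pow(G, 2), 576) = Add(576, Pow(G, 2)))
Mul(-559, Add(Mul(-15, Add(4, 6)), Function('K')(-21))) = Mul(-559, Add(Mul(-15, Add(4, 6)), Add(576, Pow(-21, 2)))) = Mul(-559, Add(Mul(-15, 10), Add(576, 441))) = Mul(-559, Add(-150, 1017)) = Mul(-559, 867) = -484653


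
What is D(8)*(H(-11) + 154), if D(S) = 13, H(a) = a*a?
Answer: 3575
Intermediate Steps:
H(a) = a**2
D(8)*(H(-11) + 154) = 13*((-11)**2 + 154) = 13*(121 + 154) = 13*275 = 3575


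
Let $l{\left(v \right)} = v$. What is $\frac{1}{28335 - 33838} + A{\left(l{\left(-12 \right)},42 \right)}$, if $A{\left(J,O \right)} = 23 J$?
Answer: $- \frac{1518829}{5503} \approx -276.0$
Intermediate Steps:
$\frac{1}{28335 - 33838} + A{\left(l{\left(-12 \right)},42 \right)} = \frac{1}{28335 - 33838} + 23 \left(-12\right) = \frac{1}{-5503} - 276 = - \frac{1}{5503} - 276 = - \frac{1518829}{5503}$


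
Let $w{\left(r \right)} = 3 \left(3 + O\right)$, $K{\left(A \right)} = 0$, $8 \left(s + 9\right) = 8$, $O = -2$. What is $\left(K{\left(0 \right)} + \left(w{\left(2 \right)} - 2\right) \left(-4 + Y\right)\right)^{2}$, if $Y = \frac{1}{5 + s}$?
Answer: $\frac{169}{9} \approx 18.778$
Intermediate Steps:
$s = -8$ ($s = -9 + \frac{1}{8} \cdot 8 = -9 + 1 = -8$)
$Y = - \frac{1}{3}$ ($Y = \frac{1}{5 - 8} = \frac{1}{-3} = - \frac{1}{3} \approx -0.33333$)
$w{\left(r \right)} = 3$ ($w{\left(r \right)} = 3 \left(3 - 2\right) = 3 \cdot 1 = 3$)
$\left(K{\left(0 \right)} + \left(w{\left(2 \right)} - 2\right) \left(-4 + Y\right)\right)^{2} = \left(0 + \left(3 - 2\right) \left(-4 - \frac{1}{3}\right)\right)^{2} = \left(0 + 1 \left(- \frac{13}{3}\right)\right)^{2} = \left(0 - \frac{13}{3}\right)^{2} = \left(- \frac{13}{3}\right)^{2} = \frac{169}{9}$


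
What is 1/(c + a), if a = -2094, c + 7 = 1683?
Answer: -1/418 ≈ -0.0023923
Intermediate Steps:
c = 1676 (c = -7 + 1683 = 1676)
1/(c + a) = 1/(1676 - 2094) = 1/(-418) = -1/418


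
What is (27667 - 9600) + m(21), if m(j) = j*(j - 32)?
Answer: 17836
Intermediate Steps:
m(j) = j*(-32 + j)
(27667 - 9600) + m(21) = (27667 - 9600) + 21*(-32 + 21) = 18067 + 21*(-11) = 18067 - 231 = 17836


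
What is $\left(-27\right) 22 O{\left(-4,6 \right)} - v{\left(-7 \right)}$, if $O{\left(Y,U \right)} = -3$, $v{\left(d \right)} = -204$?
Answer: $1986$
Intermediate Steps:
$\left(-27\right) 22 O{\left(-4,6 \right)} - v{\left(-7 \right)} = \left(-27\right) 22 \left(-3\right) - -204 = \left(-594\right) \left(-3\right) + 204 = 1782 + 204 = 1986$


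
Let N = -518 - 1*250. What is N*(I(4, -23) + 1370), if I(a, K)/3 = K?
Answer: -999168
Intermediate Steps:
I(a, K) = 3*K
N = -768 (N = -518 - 250 = -768)
N*(I(4, -23) + 1370) = -768*(3*(-23) + 1370) = -768*(-69 + 1370) = -768*1301 = -999168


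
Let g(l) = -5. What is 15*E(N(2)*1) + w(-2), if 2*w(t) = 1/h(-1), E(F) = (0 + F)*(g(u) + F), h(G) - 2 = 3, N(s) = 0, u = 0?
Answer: ⅒ ≈ 0.10000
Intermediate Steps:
h(G) = 5 (h(G) = 2 + 3 = 5)
E(F) = F*(-5 + F) (E(F) = (0 + F)*(-5 + F) = F*(-5 + F))
w(t) = ⅒ (w(t) = (1/5)/2 = (1*(⅕))/2 = (½)*(⅕) = ⅒)
15*E(N(2)*1) + w(-2) = 15*((0*1)*(-5 + 0*1)) + ⅒ = 15*(0*(-5 + 0)) + ⅒ = 15*(0*(-5)) + ⅒ = 15*0 + ⅒ = 0 + ⅒ = ⅒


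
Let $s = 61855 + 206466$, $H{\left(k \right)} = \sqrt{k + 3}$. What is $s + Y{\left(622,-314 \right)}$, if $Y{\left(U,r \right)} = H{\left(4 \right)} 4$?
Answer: $268321 + 4 \sqrt{7} \approx 2.6833 \cdot 10^{5}$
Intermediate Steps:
$H{\left(k \right)} = \sqrt{3 + k}$
$s = 268321$
$Y{\left(U,r \right)} = 4 \sqrt{7}$ ($Y{\left(U,r \right)} = \sqrt{3 + 4} \cdot 4 = \sqrt{7} \cdot 4 = 4 \sqrt{7}$)
$s + Y{\left(622,-314 \right)} = 268321 + 4 \sqrt{7}$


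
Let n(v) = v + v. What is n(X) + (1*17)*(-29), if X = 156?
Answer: -181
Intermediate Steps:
n(v) = 2*v
n(X) + (1*17)*(-29) = 2*156 + (1*17)*(-29) = 312 + 17*(-29) = 312 - 493 = -181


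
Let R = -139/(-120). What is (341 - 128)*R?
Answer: 9869/40 ≈ 246.73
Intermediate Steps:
R = 139/120 (R = -139*(-1/120) = 139/120 ≈ 1.1583)
(341 - 128)*R = (341 - 128)*(139/120) = 213*(139/120) = 9869/40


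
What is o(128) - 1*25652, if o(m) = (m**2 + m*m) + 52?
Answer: 7168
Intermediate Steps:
o(m) = 52 + 2*m**2 (o(m) = (m**2 + m**2) + 52 = 2*m**2 + 52 = 52 + 2*m**2)
o(128) - 1*25652 = (52 + 2*128**2) - 1*25652 = (52 + 2*16384) - 25652 = (52 + 32768) - 25652 = 32820 - 25652 = 7168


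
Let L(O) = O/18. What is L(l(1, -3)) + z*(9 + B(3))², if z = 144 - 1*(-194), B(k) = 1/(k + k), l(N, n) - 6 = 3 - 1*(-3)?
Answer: 511237/18 ≈ 28402.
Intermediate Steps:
l(N, n) = 12 (l(N, n) = 6 + (3 - 1*(-3)) = 6 + (3 + 3) = 6 + 6 = 12)
B(k) = 1/(2*k)
L(O) = O/18 (L(O) = O*(1/18) = O/18)
z = 338 (z = 144 + 194 = 338)
L(l(1, -3)) + z*(9 + B(3))² = (1/18)*12 + 338*(9 + (½)/3)² = ⅔ + 338*(9 + (½)*(⅓))² = ⅔ + 338*(9 + ⅙)² = ⅔ + 338*(55/6)² = ⅔ + 338*(3025/36) = ⅔ + 511225/18 = 511237/18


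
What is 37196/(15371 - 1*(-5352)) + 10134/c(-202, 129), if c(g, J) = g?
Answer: -5955685/123119 ≈ -48.373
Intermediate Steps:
37196/(15371 - 1*(-5352)) + 10134/c(-202, 129) = 37196/(15371 - 1*(-5352)) + 10134/(-202) = 37196/(15371 + 5352) + 10134*(-1/202) = 37196/20723 - 5067/101 = 37196*(1/20723) - 5067/101 = 2188/1219 - 5067/101 = -5955685/123119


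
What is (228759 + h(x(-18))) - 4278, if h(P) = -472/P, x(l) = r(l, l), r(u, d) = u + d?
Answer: 2020447/9 ≈ 2.2449e+5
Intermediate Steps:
r(u, d) = d + u
x(l) = 2*l (x(l) = l + l = 2*l)
(228759 + h(x(-18))) - 4278 = (228759 - 472/(2*(-18))) - 4278 = (228759 - 472/(-36)) - 4278 = (228759 - 472*(-1/36)) - 4278 = (228759 + 118/9) - 4278 = 2058949/9 - 4278 = 2020447/9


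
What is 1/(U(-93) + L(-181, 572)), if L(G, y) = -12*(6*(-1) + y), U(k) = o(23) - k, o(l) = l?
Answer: -1/6676 ≈ -0.00014979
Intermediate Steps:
U(k) = 23 - k
L(G, y) = 72 - 12*y (L(G, y) = -12*(-6 + y) = 72 - 12*y)
1/(U(-93) + L(-181, 572)) = 1/((23 - 1*(-93)) + (72 - 12*572)) = 1/((23 + 93) + (72 - 6864)) = 1/(116 - 6792) = 1/(-6676) = -1/6676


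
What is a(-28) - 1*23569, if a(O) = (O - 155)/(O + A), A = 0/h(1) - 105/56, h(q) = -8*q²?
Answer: -5631527/239 ≈ -23563.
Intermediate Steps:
A = -15/8 (A = 0/((-8*1²)) - 105/56 = 0/((-8*1)) - 105*1/56 = 0/(-8) - 15/8 = 0*(-⅛) - 15/8 = 0 - 15/8 = -15/8 ≈ -1.8750)
a(O) = (-155 + O)/(-15/8 + O) (a(O) = (O - 155)/(O - 15/8) = (-155 + O)/(-15/8 + O))
a(-28) - 1*23569 = 8*(-155 - 28)/(-15 + 8*(-28)) - 1*23569 = 8*(-183)/(-15 - 224) - 23569 = 8*(-183)/(-239) - 23569 = 8*(-1/239)*(-183) - 23569 = 1464/239 - 23569 = -5631527/239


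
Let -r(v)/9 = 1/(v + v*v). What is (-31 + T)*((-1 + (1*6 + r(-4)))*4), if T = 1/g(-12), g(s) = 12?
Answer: -6307/12 ≈ -525.58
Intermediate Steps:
r(v) = -9/(v + v²) (r(v) = -9/(v + v*v) = -9/(v + v²))
T = 1/12 ≈ 0.083333
(-31 + T)*((-1 + (1*6 + r(-4)))*4) = (-31 + 1/12)*((-1 + (1*6 - 9/(-4*(1 - 4))))*4) = -371*(-1 + (6 - 9*(-¼)/(-3)))*4/12 = -371*(-1 + (6 - 9*(-¼)*(-⅓)))*4/12 = -371*(-1 + (6 - ¾))*4/12 = -371*(-1 + 21/4)*4/12 = -6307*4/48 = -371/12*17 = -6307/12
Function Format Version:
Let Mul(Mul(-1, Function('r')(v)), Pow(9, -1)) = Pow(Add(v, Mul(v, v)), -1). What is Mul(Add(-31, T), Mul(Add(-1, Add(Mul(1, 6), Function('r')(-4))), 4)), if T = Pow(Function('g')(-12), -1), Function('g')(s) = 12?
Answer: Rational(-6307, 12) ≈ -525.58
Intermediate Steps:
Function('r')(v) = Mul(-9, Pow(Add(v, Pow(v, 2)), -1)) (Function('r')(v) = Mul(-9, Pow(Add(v, Mul(v, v)), -1)) = Mul(-9, Pow(Add(v, Pow(v, 2)), -1)))
T = Rational(1, 12) (T = Pow(12, -1) = Rational(1, 12) ≈ 0.083333)
Mul(Add(-31, T), Mul(Add(-1, Add(Mul(1, 6), Function('r')(-4))), 4)) = Mul(Add(-31, Rational(1, 12)), Mul(Add(-1, Add(Mul(1, 6), Mul(-9, Pow(-4, -1), Pow(Add(1, -4), -1)))), 4)) = Mul(Rational(-371, 12), Mul(Add(-1, Add(6, Mul(-9, Rational(-1, 4), Pow(-3, -1)))), 4)) = Mul(Rational(-371, 12), Mul(Add(-1, Add(6, Mul(-9, Rational(-1, 4), Rational(-1, 3)))), 4)) = Mul(Rational(-371, 12), Mul(Add(-1, Add(6, Rational(-3, 4))), 4)) = Mul(Rational(-371, 12), Mul(Add(-1, Rational(21, 4)), 4)) = Mul(Rational(-371, 12), Mul(Rational(17, 4), 4)) = Mul(Rational(-371, 12), 17) = Rational(-6307, 12)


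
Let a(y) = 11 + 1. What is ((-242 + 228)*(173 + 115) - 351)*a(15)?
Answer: -52596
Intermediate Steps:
a(y) = 12
((-242 + 228)*(173 + 115) - 351)*a(15) = ((-242 + 228)*(173 + 115) - 351)*12 = (-14*288 - 351)*12 = (-4032 - 351)*12 = -4383*12 = -52596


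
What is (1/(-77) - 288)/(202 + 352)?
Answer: -22177/42658 ≈ -0.51988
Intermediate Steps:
(1/(-77) - 288)/(202 + 352) = (-1/77 - 288)/554 = -22177/77*1/554 = -22177/42658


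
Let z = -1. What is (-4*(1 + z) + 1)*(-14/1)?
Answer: -14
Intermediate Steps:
(-4*(1 + z) + 1)*(-14/1) = (-4*(1 - 1) + 1)*(-14/1) = (-4*0 + 1)*(-14*1) = (0 + 1)*(-14) = 1*(-14) = -14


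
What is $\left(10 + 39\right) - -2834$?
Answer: $2883$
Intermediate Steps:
$\left(10 + 39\right) - -2834 = 49 + 2834 = 2883$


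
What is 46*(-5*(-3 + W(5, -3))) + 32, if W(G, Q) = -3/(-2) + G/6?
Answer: 556/3 ≈ 185.33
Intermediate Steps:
W(G, Q) = 3/2 + G/6 (W(G, Q) = -3*(-½) + G*(⅙) = 3/2 + G/6)
46*(-5*(-3 + W(5, -3))) + 32 = 46*(-5*(-3 + (3/2 + (⅙)*5))) + 32 = 46*(-5*(-3 + (3/2 + ⅚))) + 32 = 46*(-5*(-3 + 7/3)) + 32 = 46*(-5*(-⅔)) + 32 = 46*(10/3) + 32 = 460/3 + 32 = 556/3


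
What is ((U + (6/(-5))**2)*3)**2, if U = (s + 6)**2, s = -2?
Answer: 1710864/625 ≈ 2737.4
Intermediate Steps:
U = 16 (U = (-2 + 6)**2 = 4**2 = 16)
((U + (6/(-5))**2)*3)**2 = ((16 + (6/(-5))**2)*3)**2 = ((16 + (6*(-1/5))**2)*3)**2 = ((16 + (-6/5)**2)*3)**2 = ((16 + 36/25)*3)**2 = ((436/25)*3)**2 = (1308/25)**2 = 1710864/625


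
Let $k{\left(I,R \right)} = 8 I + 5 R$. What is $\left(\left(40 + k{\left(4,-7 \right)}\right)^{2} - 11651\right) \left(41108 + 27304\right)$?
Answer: $-703412184$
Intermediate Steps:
$k{\left(I,R \right)} = 5 R + 8 I$
$\left(\left(40 + k{\left(4,-7 \right)}\right)^{2} - 11651\right) \left(41108 + 27304\right) = \left(\left(40 + \left(5 \left(-7\right) + 8 \cdot 4\right)\right)^{2} - 11651\right) \left(41108 + 27304\right) = \left(\left(40 + \left(-35 + 32\right)\right)^{2} - 11651\right) 68412 = \left(\left(40 - 3\right)^{2} - 11651\right) 68412 = \left(37^{2} - 11651\right) 68412 = \left(1369 - 11651\right) 68412 = \left(-10282\right) 68412 = -703412184$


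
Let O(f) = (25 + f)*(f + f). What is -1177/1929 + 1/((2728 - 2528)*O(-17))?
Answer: -64030729/104937600 ≈ -0.61018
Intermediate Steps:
O(f) = 2*f*(25 + f) (O(f) = (25 + f)*(2*f) = 2*f*(25 + f))
-1177/1929 + 1/((2728 - 2528)*O(-17)) = -1177/1929 + 1/((2728 - 2528)*((2*(-17)*(25 - 17)))) = -1177*1/1929 + 1/(200*((2*(-17)*8))) = -1177/1929 + (1/200)/(-272) = -1177/1929 + (1/200)*(-1/272) = -1177/1929 - 1/54400 = -64030729/104937600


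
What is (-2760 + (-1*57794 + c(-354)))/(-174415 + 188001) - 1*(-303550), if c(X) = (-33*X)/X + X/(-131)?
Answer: 540240032757/1779766 ≈ 3.0355e+5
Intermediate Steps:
c(X) = -33 - X/131 (c(X) = -33 + X*(-1/131) = -33 - X/131)
(-2760 + (-1*57794 + c(-354)))/(-174415 + 188001) - 1*(-303550) = (-2760 + (-1*57794 + (-33 - 1/131*(-354))))/(-174415 + 188001) - 1*(-303550) = (-2760 + (-57794 + (-33 + 354/131)))/13586 + 303550 = (-2760 + (-57794 - 3969/131))*(1/13586) + 303550 = (-2760 - 7574983/131)*(1/13586) + 303550 = -7936543/131*1/13586 + 303550 = -7936543/1779766 + 303550 = 540240032757/1779766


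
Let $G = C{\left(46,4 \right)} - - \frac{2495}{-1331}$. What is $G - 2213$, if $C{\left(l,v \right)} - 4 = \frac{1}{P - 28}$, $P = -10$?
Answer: $- \frac{111822943}{50578} \approx -2210.9$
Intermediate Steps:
$C{\left(l,v \right)} = \frac{151}{38}$ ($C{\left(l,v \right)} = 4 + \frac{1}{-10 - 28} = 4 + \frac{1}{-38} = 4 - \frac{1}{38} = \frac{151}{38}$)
$G = \frac{106171}{50578}$ ($G = \frac{151}{38} - - \frac{2495}{-1331} = \frac{151}{38} - \left(-2495\right) \left(- \frac{1}{1331}\right) = \frac{151}{38} - \frac{2495}{1331} = \frac{106171}{50578} \approx 2.0992$)
$G - 2213 = \frac{106171}{50578} - 2213 = - \frac{111822943}{50578}$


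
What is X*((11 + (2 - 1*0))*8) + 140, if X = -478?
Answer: -49572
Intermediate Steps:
X*((11 + (2 - 1*0))*8) + 140 = -478*(11 + (2 - 1*0))*8 + 140 = -478*(11 + (2 + 0))*8 + 140 = -478*(11 + 2)*8 + 140 = -6214*8 + 140 = -478*104 + 140 = -49712 + 140 = -49572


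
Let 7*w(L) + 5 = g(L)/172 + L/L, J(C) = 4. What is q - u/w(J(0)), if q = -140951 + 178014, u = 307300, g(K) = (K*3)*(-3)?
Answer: 99205703/181 ≈ 5.4810e+5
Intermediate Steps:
g(K) = -9*K (g(K) = (3*K)*(-3) = -9*K)
w(L) = -4/7 - 9*L/1204 (w(L) = -5/7 + (-9*L/172 + L/L)/7 = -5/7 + (-9*L*(1/172) + 1)/7 = -5/7 + (-9*L/172 + 1)/7 = -5/7 + (1 - 9*L/172)/7 = -5/7 + (1/7 - 9*L/1204) = -4/7 - 9*L/1204)
q = 37063
q - u/w(J(0)) = 37063 - 307300/(-4/7 - 9/1204*4) = 37063 - 307300/(-4/7 - 9/301) = 37063 - 307300/(-181/301) = 37063 - 307300*(-301)/181 = 37063 - 1*(-92497300/181) = 37063 + 92497300/181 = 99205703/181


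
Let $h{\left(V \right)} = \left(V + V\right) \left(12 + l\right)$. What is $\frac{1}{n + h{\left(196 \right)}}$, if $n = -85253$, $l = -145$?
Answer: $- \frac{1}{137389} \approx -7.2786 \cdot 10^{-6}$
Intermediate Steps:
$h{\left(V \right)} = - 266 V$ ($h{\left(V \right)} = \left(V + V\right) \left(12 - 145\right) = 2 V \left(-133\right) = - 266 V$)
$\frac{1}{n + h{\left(196 \right)}} = \frac{1}{-85253 - 52136} = \frac{1}{-137389} = - \frac{1}{137389}$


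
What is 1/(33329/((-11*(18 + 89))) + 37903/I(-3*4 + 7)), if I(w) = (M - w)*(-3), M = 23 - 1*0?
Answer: -98868/47411467 ≈ -0.0020853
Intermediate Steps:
M = 23 (M = 23 + 0 = 23)
I(w) = -69 + 3*w (I(w) = (23 - w)*(-3) = -69 + 3*w)
1/(33329/((-11*(18 + 89))) + 37903/I(-3*4 + 7)) = 1/(33329/((-11*(18 + 89))) + 37903/(-69 + 3*(-3*4 + 7))) = 1/(33329/((-11*107)) + 37903/(-69 + 3*(-12 + 7))) = 1/(33329/(-1177) + 37903/(-69 + 3*(-5))) = 1/(33329*(-1/1177) + 37903/(-69 - 15)) = 1/(-33329/1177 + 37903/(-84)) = 1/(-33329/1177 + 37903*(-1/84)) = 1/(-33329/1177 - 37903/84) = 1/(-47411467/98868) = -98868/47411467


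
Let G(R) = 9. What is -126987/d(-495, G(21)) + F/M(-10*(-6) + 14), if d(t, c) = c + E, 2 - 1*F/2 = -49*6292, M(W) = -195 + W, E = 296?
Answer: -203434527/36905 ≈ -5512.4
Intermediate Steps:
F = 616620 (F = 4 - (-98)*6292 = 4 - 2*(-308308) = 4 + 616616 = 616620)
d(t, c) = 296 + c (d(t, c) = c + 296 = 296 + c)
-126987/d(-495, G(21)) + F/M(-10*(-6) + 14) = -126987/(296 + 9) + 616620/(-195 + (-10*(-6) + 14)) = -126987/305 + 616620/(-195 + (60 + 14)) = -126987*1/305 + 616620/(-195 + 74) = -126987/305 + 616620/(-121) = -126987/305 + 616620*(-1/121) = -126987/305 - 616620/121 = -203434527/36905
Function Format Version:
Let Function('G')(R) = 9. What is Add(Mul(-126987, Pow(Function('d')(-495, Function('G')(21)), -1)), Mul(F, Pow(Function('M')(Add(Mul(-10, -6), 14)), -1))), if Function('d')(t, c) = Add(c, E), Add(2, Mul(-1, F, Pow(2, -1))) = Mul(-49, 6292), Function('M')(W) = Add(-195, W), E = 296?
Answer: Rational(-203434527, 36905) ≈ -5512.4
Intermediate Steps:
F = 616620 (F = Add(4, Mul(-2, Mul(-49, 6292))) = Add(4, Mul(-2, -308308)) = Add(4, 616616) = 616620)
Function('d')(t, c) = Add(296, c) (Function('d')(t, c) = Add(c, 296) = Add(296, c))
Add(Mul(-126987, Pow(Function('d')(-495, Function('G')(21)), -1)), Mul(F, Pow(Function('M')(Add(Mul(-10, -6), 14)), -1))) = Add(Mul(-126987, Pow(Add(296, 9), -1)), Mul(616620, Pow(Add(-195, Add(Mul(-10, -6), 14)), -1))) = Add(Mul(-126987, Pow(305, -1)), Mul(616620, Pow(Add(-195, Add(60, 14)), -1))) = Add(Mul(-126987, Rational(1, 305)), Mul(616620, Pow(Add(-195, 74), -1))) = Add(Rational(-126987, 305), Mul(616620, Pow(-121, -1))) = Add(Rational(-126987, 305), Mul(616620, Rational(-1, 121))) = Add(Rational(-126987, 305), Rational(-616620, 121)) = Rational(-203434527, 36905)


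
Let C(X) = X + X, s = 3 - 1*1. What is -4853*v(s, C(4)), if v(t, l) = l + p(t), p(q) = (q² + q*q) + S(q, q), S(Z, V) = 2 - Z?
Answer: -77648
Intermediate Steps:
s = 2 (s = 3 - 1 = 2)
C(X) = 2*X
p(q) = 2 - q + 2*q² (p(q) = (q² + q*q) + (2 - q) = (q² + q²) + (2 - q) = 2*q² + (2 - q) = 2 - q + 2*q²)
v(t, l) = 2 + l - t + 2*t² (v(t, l) = l + (2 - t + 2*t²) = 2 + l - t + 2*t²)
-4853*v(s, C(4)) = -4853*(2 + 2*4 - 1*2 + 2*2²) = -4853*(2 + 8 - 2 + 2*4) = -4853*(2 + 8 - 2 + 8) = -4853*16 = -77648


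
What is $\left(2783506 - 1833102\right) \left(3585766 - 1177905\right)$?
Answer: $2288440725844$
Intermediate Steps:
$\left(2783506 - 1833102\right) \left(3585766 - 1177905\right) = 950404 \cdot 2407861 = 2288440725844$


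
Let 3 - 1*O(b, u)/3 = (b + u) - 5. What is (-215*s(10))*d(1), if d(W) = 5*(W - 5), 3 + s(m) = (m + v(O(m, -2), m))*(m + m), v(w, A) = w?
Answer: 847100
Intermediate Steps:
O(b, u) = 24 - 3*b - 3*u (O(b, u) = 9 - 3*((b + u) - 5) = 9 - 3*(-5 + b + u) = 9 + (15 - 3*b - 3*u) = 24 - 3*b - 3*u)
s(m) = -3 + 2*m*(30 - 2*m) (s(m) = -3 + (m + (24 - 3*m - 3*(-2)))*(m + m) = -3 + (m + (24 - 3*m + 6))*(2*m) = -3 + (m + (30 - 3*m))*(2*m) = -3 + (30 - 2*m)*(2*m) = -3 + 2*m*(30 - 2*m))
d(W) = -25 + 5*W (d(W) = 5*(-5 + W) = -25 + 5*W)
(-215*s(10))*d(1) = (-215*(-3 - 4*10² + 60*10))*(-25 + 5*1) = (-215*(-3 - 4*100 + 600))*(-25 + 5) = -215*(-3 - 400 + 600)*(-20) = -215*197*(-20) = -42355*(-20) = 847100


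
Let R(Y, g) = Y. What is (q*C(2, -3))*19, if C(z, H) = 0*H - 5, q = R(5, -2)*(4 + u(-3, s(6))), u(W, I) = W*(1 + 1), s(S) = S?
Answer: 950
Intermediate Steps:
u(W, I) = 2*W (u(W, I) = W*2 = 2*W)
q = -10 (q = 5*(4 + 2*(-3)) = 5*(4 - 6) = 5*(-2) = -10)
C(z, H) = -5 (C(z, H) = 0 - 5 = -5)
(q*C(2, -3))*19 = -10*(-5)*19 = 50*19 = 950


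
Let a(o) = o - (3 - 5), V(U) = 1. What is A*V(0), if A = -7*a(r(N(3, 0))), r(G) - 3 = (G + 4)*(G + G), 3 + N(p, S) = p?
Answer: -35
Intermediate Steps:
N(p, S) = -3 + p
r(G) = 3 + 2*G*(4 + G) (r(G) = 3 + (G + 4)*(G + G) = 3 + (4 + G)*(2*G) = 3 + 2*G*(4 + G))
a(o) = 2 + o (a(o) = o - 1*(-2) = o + 2 = 2 + o)
A = -35 (A = -7*(2 + (3 + 2*(-3 + 3)**2 + 8*(-3 + 3))) = -7*(2 + (3 + 2*0**2 + 8*0)) = -7*(2 + (3 + 2*0 + 0)) = -7*(2 + (3 + 0 + 0)) = -7*(2 + 3) = -7*5 = -35)
A*V(0) = -35*1 = -35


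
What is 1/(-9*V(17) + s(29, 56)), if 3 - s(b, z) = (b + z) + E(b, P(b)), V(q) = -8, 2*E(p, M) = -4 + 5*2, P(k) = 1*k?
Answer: -1/13 ≈ -0.076923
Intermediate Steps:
P(k) = k
E(p, M) = 3 (E(p, M) = (-4 + 5*2)/2 = (-4 + 10)/2 = (½)*6 = 3)
s(b, z) = -b - z (s(b, z) = 3 - ((b + z) + 3) = 3 - (3 + b + z) = 3 + (-3 - b - z) = -b - z)
1/(-9*V(17) + s(29, 56)) = 1/(-9*(-8) + (-1*29 - 1*56)) = 1/(72 + (-29 - 56)) = 1/(72 - 85) = 1/(-13) = -1/13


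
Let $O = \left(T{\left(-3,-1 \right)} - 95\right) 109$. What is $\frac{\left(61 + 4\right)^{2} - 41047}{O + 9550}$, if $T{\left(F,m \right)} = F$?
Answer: $\frac{18411}{566} \approx 32.528$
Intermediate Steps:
$O = -10682$ ($O = \left(-3 - 95\right) 109 = \left(-98\right) 109 = -10682$)
$\frac{\left(61 + 4\right)^{2} - 41047}{O + 9550} = \frac{\left(61 + 4\right)^{2} - 41047}{-10682 + 9550} = \frac{65^{2} - 41047}{-1132} = \left(4225 - 41047\right) \left(- \frac{1}{1132}\right) = \left(-36822\right) \left(- \frac{1}{1132}\right) = \frac{18411}{566}$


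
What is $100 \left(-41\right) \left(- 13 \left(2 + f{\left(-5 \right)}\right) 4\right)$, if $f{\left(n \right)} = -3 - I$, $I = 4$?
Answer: $-1066000$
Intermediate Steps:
$f{\left(n \right)} = -7$ ($f{\left(n \right)} = -3 - 4 = -7$)
$100 \left(-41\right) \left(- 13 \left(2 + f{\left(-5 \right)}\right) 4\right) = 100 \left(-41\right) \left(- 13 \left(2 - 7\right) 4\right) = - 4100 \left(- 13 \left(\left(-5\right) 4\right)\right) = - 4100 \left(\left(-13\right) \left(-20\right)\right) = \left(-4100\right) 260 = -1066000$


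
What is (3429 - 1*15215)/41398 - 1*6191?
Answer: -128153402/20699 ≈ -6191.3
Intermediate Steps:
(3429 - 1*15215)/41398 - 1*6191 = (3429 - 15215)*(1/41398) - 6191 = -11786*1/41398 - 6191 = -5893/20699 - 6191 = -128153402/20699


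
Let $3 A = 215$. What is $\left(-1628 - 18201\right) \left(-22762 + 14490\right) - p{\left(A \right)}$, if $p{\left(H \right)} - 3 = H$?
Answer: $\frac{492076240}{3} \approx 1.6403 \cdot 10^{8}$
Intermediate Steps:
$A = \frac{215}{3}$ ($A = \frac{1}{3} \cdot 215 = \frac{215}{3} \approx 71.667$)
$p{\left(H \right)} = 3 + H$
$\left(-1628 - 18201\right) \left(-22762 + 14490\right) - p{\left(A \right)} = \left(-1628 - 18201\right) \left(-22762 + 14490\right) - \left(3 + \frac{215}{3}\right) = \left(-19829\right) \left(-8272\right) - \frac{224}{3} = 164025488 - \frac{224}{3} = \frac{492076240}{3}$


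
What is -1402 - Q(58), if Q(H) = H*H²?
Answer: -196514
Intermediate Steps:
Q(H) = H³
-1402 - Q(58) = -1402 - 1*58³ = -1402 - 1*195112 = -1402 - 195112 = -196514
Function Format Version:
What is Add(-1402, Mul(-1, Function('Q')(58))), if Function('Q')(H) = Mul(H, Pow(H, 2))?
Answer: -196514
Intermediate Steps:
Function('Q')(H) = Pow(H, 3)
Add(-1402, Mul(-1, Function('Q')(58))) = Add(-1402, Mul(-1, Pow(58, 3))) = Add(-1402, Mul(-1, 195112)) = Add(-1402, -195112) = -196514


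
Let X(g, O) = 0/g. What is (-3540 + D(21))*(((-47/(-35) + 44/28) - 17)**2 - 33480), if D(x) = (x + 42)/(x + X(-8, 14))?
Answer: 144203316687/1225 ≈ 1.1772e+8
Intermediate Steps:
X(g, O) = 0
D(x) = (42 + x)/x (D(x) = (x + 42)/(x + 0) = (42 + x)/x)
(-3540 + D(21))*(((-47/(-35) + 44/28) - 17)**2 - 33480) = (-3540 + (42 + 21)/21)*(((-47/(-35) + 44/28) - 17)**2 - 33480) = (-3540 + (1/21)*63)*(((-47*(-1/35) + 44*(1/28)) - 17)**2 - 33480) = (-3540 + 3)*(((47/35 + 11/7) - 17)**2 - 33480) = -3537*((102/35 - 17)**2 - 33480) = -3537*((-493/35)**2 - 33480) = -3537*(243049/1225 - 33480) = -3537*(-40769951/1225) = 144203316687/1225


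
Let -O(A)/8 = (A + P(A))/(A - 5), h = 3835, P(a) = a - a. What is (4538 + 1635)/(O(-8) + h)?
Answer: 80249/49791 ≈ 1.6117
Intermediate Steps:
P(a) = 0
O(A) = -8*A/(-5 + A) (O(A) = -8*(A + 0)/(A - 5) = -8*A/(-5 + A))
(4538 + 1635)/(O(-8) + h) = (4538 + 1635)/(-8*(-8)/(-5 - 8) + 3835) = 6173/(-8*(-8)/(-13) + 3835) = 6173/(-8*(-8)*(-1/13) + 3835) = 6173/(-64/13 + 3835) = 6173/(49791/13) = 6173*(13/49791) = 80249/49791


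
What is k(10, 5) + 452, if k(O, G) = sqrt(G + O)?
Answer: 452 + sqrt(15) ≈ 455.87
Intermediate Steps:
k(10, 5) + 452 = sqrt(5 + 10) + 452 = sqrt(15) + 452 = 452 + sqrt(15)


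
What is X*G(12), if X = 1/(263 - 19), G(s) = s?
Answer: 3/61 ≈ 0.049180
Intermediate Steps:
X = 1/244 ≈ 0.0040984
X*G(12) = (1/244)*12 = 3/61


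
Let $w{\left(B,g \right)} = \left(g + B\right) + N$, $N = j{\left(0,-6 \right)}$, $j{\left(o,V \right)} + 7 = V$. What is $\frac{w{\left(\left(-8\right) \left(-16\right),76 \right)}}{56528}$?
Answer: $\frac{191}{56528} \approx 0.0033789$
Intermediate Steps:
$j{\left(o,V \right)} = -7 + V$
$N = -13$ ($N = -7 - 6 = -13$)
$w{\left(B,g \right)} = -13 + B + g$ ($w{\left(B,g \right)} = \left(g + B\right) - 13 = \left(B + g\right) - 13 = -13 + B + g$)
$\frac{w{\left(\left(-8\right) \left(-16\right),76 \right)}}{56528} = \frac{-13 - -128 + 76}{56528} = \left(-13 + 128 + 76\right) \frac{1}{56528} = 191 \cdot \frac{1}{56528} = \frac{191}{56528}$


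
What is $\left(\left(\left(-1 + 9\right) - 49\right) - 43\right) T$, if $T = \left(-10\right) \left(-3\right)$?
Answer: $-2520$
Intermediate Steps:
$T = 30$
$\left(\left(\left(-1 + 9\right) - 49\right) - 43\right) T = \left(\left(\left(-1 + 9\right) - 49\right) - 43\right) 30 = \left(\left(8 - 49\right) - 43\right) 30 = \left(-41 - 43\right) 30 = \left(-84\right) 30 = -2520$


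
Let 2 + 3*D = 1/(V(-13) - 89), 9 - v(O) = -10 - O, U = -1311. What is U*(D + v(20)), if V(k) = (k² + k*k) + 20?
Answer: -13519032/269 ≈ -50257.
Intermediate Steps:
V(k) = 20 + 2*k² (V(k) = (k² + k²) + 20 = 2*k² + 20 = 20 + 2*k²)
v(O) = 19 + O (v(O) = 9 - (-10 - O) = 9 + (10 + O) = 19 + O)
D = -179/269 (D = -⅔ + 1/(3*((20 + 2*(-13)²) - 89)) = -⅔ + 1/(3*((20 + 2*169) - 89)) = -⅔ + 1/(3*((20 + 338) - 89)) = -⅔ + 1/(3*(358 - 89)) = -⅔ + (⅓)/269 = -⅔ + (⅓)*(1/269) = -⅔ + 1/807 = -179/269 ≈ -0.66543)
U*(D + v(20)) = -1311*(-179/269 + (19 + 20)) = -1311*(-179/269 + 39) = -1311*10312/269 = -13519032/269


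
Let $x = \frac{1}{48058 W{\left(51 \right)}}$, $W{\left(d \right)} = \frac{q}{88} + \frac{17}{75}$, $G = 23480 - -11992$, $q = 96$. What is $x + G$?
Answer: $\frac{1853023440537}{52239046} \approx 35472.0$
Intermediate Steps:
$G = 35472$ ($G = 23480 + 11992 = 35472$)
$W{\left(d \right)} = \frac{1087}{825}$ ($W{\left(d \right)} = \frac{96}{88} + \frac{17}{75} = 96 \cdot \frac{1}{88} + 17 \cdot \frac{1}{75} = \frac{12}{11} + \frac{17}{75} = \frac{1087}{825}$)
$x = \frac{825}{52239046}$ ($x = \frac{1}{48058 \cdot \frac{1087}{825}} = \frac{1}{48058} \cdot \frac{825}{1087} = \frac{825}{52239046} \approx 1.5793 \cdot 10^{-5}$)
$x + G = \frac{825}{52239046} + 35472 = \frac{1853023440537}{52239046}$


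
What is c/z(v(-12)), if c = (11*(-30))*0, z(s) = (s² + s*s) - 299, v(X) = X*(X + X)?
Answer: 0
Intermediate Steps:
v(X) = 2*X² (v(X) = X*(2*X) = 2*X²)
z(s) = -299 + 2*s² (z(s) = (s² + s²) - 299 = 2*s² - 299 = -299 + 2*s²)
c = 0 (c = -330*0 = 0)
c/z(v(-12)) = 0/(-299 + 2*(2*(-12)²)²) = 0/(-299 + 2*(2*144)²) = 0/(-299 + 2*288²) = 0/(-299 + 2*82944) = 0/(-299 + 165888) = 0/165589 = 0*(1/165589) = 0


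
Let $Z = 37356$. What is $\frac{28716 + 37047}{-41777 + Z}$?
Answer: $- \frac{65763}{4421} \approx -14.875$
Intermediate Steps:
$\frac{28716 + 37047}{-41777 + Z} = \frac{28716 + 37047}{-41777 + 37356} = \frac{65763}{-4421} = 65763 \left(- \frac{1}{4421}\right) = - \frac{65763}{4421}$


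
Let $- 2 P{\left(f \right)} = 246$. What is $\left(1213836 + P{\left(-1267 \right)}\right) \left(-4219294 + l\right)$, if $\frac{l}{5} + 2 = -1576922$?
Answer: $-14690677772682$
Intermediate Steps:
$l = -7884620$ ($l = -10 + 5 \left(-1576922\right) = -10 - 7884610 = -7884620$)
$P{\left(f \right)} = -123$ ($P{\left(f \right)} = \left(- \frac{1}{2}\right) 246 = -123$)
$\left(1213836 + P{\left(-1267 \right)}\right) \left(-4219294 + l\right) = \left(1213836 - 123\right) \left(-4219294 - 7884620\right) = 1213713 \left(-12103914\right) = -14690677772682$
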